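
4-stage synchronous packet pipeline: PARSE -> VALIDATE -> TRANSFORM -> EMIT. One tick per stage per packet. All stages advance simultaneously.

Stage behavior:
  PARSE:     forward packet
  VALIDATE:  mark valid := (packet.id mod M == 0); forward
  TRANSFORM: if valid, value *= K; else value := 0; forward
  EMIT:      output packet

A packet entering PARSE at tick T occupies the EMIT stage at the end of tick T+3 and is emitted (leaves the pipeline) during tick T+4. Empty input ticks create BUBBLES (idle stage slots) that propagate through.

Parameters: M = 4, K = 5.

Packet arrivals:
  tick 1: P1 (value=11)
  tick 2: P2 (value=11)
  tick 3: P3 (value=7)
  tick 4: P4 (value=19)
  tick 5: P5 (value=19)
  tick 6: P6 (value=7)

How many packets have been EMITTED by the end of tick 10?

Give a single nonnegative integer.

Tick 1: [PARSE:P1(v=11,ok=F), VALIDATE:-, TRANSFORM:-, EMIT:-] out:-; in:P1
Tick 2: [PARSE:P2(v=11,ok=F), VALIDATE:P1(v=11,ok=F), TRANSFORM:-, EMIT:-] out:-; in:P2
Tick 3: [PARSE:P3(v=7,ok=F), VALIDATE:P2(v=11,ok=F), TRANSFORM:P1(v=0,ok=F), EMIT:-] out:-; in:P3
Tick 4: [PARSE:P4(v=19,ok=F), VALIDATE:P3(v=7,ok=F), TRANSFORM:P2(v=0,ok=F), EMIT:P1(v=0,ok=F)] out:-; in:P4
Tick 5: [PARSE:P5(v=19,ok=F), VALIDATE:P4(v=19,ok=T), TRANSFORM:P3(v=0,ok=F), EMIT:P2(v=0,ok=F)] out:P1(v=0); in:P5
Tick 6: [PARSE:P6(v=7,ok=F), VALIDATE:P5(v=19,ok=F), TRANSFORM:P4(v=95,ok=T), EMIT:P3(v=0,ok=F)] out:P2(v=0); in:P6
Tick 7: [PARSE:-, VALIDATE:P6(v=7,ok=F), TRANSFORM:P5(v=0,ok=F), EMIT:P4(v=95,ok=T)] out:P3(v=0); in:-
Tick 8: [PARSE:-, VALIDATE:-, TRANSFORM:P6(v=0,ok=F), EMIT:P5(v=0,ok=F)] out:P4(v=95); in:-
Tick 9: [PARSE:-, VALIDATE:-, TRANSFORM:-, EMIT:P6(v=0,ok=F)] out:P5(v=0); in:-
Tick 10: [PARSE:-, VALIDATE:-, TRANSFORM:-, EMIT:-] out:P6(v=0); in:-
Emitted by tick 10: ['P1', 'P2', 'P3', 'P4', 'P5', 'P6']

Answer: 6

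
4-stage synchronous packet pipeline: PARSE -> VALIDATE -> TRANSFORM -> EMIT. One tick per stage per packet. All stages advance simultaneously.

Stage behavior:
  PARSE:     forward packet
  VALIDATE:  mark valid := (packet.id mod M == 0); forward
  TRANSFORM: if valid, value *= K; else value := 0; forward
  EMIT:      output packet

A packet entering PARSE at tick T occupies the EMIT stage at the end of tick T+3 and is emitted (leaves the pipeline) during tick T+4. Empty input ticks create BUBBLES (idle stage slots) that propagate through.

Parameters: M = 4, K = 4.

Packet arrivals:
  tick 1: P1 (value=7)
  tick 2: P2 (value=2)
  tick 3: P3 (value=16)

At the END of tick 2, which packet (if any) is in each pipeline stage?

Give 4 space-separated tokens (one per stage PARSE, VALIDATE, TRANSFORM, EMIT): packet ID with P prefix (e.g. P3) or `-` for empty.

Tick 1: [PARSE:P1(v=7,ok=F), VALIDATE:-, TRANSFORM:-, EMIT:-] out:-; in:P1
Tick 2: [PARSE:P2(v=2,ok=F), VALIDATE:P1(v=7,ok=F), TRANSFORM:-, EMIT:-] out:-; in:P2
At end of tick 2: ['P2', 'P1', '-', '-']

Answer: P2 P1 - -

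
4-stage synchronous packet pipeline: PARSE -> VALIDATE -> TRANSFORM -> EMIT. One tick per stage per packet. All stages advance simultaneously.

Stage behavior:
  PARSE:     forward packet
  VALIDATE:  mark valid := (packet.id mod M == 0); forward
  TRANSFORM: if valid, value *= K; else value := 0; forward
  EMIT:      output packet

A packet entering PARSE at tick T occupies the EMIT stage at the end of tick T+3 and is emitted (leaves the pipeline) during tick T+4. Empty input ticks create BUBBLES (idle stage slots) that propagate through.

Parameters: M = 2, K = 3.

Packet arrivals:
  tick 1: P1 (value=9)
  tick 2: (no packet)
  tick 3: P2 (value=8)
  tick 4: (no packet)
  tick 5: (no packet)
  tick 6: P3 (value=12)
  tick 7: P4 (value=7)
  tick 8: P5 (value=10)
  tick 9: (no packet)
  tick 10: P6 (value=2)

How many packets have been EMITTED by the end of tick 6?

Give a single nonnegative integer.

Tick 1: [PARSE:P1(v=9,ok=F), VALIDATE:-, TRANSFORM:-, EMIT:-] out:-; in:P1
Tick 2: [PARSE:-, VALIDATE:P1(v=9,ok=F), TRANSFORM:-, EMIT:-] out:-; in:-
Tick 3: [PARSE:P2(v=8,ok=F), VALIDATE:-, TRANSFORM:P1(v=0,ok=F), EMIT:-] out:-; in:P2
Tick 4: [PARSE:-, VALIDATE:P2(v=8,ok=T), TRANSFORM:-, EMIT:P1(v=0,ok=F)] out:-; in:-
Tick 5: [PARSE:-, VALIDATE:-, TRANSFORM:P2(v=24,ok=T), EMIT:-] out:P1(v=0); in:-
Tick 6: [PARSE:P3(v=12,ok=F), VALIDATE:-, TRANSFORM:-, EMIT:P2(v=24,ok=T)] out:-; in:P3
Emitted by tick 6: ['P1']

Answer: 1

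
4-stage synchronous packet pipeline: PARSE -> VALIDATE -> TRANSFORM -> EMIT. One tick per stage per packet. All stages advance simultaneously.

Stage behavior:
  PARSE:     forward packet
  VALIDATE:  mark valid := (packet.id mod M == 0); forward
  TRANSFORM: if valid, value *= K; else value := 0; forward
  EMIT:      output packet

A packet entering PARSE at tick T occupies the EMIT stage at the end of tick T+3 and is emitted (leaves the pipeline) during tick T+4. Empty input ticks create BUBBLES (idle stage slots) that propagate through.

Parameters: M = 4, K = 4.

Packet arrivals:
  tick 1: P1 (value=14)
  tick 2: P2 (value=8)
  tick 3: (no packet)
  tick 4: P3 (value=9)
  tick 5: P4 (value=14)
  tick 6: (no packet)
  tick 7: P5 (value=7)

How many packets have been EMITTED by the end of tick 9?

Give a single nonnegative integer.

Answer: 4

Derivation:
Tick 1: [PARSE:P1(v=14,ok=F), VALIDATE:-, TRANSFORM:-, EMIT:-] out:-; in:P1
Tick 2: [PARSE:P2(v=8,ok=F), VALIDATE:P1(v=14,ok=F), TRANSFORM:-, EMIT:-] out:-; in:P2
Tick 3: [PARSE:-, VALIDATE:P2(v=8,ok=F), TRANSFORM:P1(v=0,ok=F), EMIT:-] out:-; in:-
Tick 4: [PARSE:P3(v=9,ok=F), VALIDATE:-, TRANSFORM:P2(v=0,ok=F), EMIT:P1(v=0,ok=F)] out:-; in:P3
Tick 5: [PARSE:P4(v=14,ok=F), VALIDATE:P3(v=9,ok=F), TRANSFORM:-, EMIT:P2(v=0,ok=F)] out:P1(v=0); in:P4
Tick 6: [PARSE:-, VALIDATE:P4(v=14,ok=T), TRANSFORM:P3(v=0,ok=F), EMIT:-] out:P2(v=0); in:-
Tick 7: [PARSE:P5(v=7,ok=F), VALIDATE:-, TRANSFORM:P4(v=56,ok=T), EMIT:P3(v=0,ok=F)] out:-; in:P5
Tick 8: [PARSE:-, VALIDATE:P5(v=7,ok=F), TRANSFORM:-, EMIT:P4(v=56,ok=T)] out:P3(v=0); in:-
Tick 9: [PARSE:-, VALIDATE:-, TRANSFORM:P5(v=0,ok=F), EMIT:-] out:P4(v=56); in:-
Emitted by tick 9: ['P1', 'P2', 'P3', 'P4']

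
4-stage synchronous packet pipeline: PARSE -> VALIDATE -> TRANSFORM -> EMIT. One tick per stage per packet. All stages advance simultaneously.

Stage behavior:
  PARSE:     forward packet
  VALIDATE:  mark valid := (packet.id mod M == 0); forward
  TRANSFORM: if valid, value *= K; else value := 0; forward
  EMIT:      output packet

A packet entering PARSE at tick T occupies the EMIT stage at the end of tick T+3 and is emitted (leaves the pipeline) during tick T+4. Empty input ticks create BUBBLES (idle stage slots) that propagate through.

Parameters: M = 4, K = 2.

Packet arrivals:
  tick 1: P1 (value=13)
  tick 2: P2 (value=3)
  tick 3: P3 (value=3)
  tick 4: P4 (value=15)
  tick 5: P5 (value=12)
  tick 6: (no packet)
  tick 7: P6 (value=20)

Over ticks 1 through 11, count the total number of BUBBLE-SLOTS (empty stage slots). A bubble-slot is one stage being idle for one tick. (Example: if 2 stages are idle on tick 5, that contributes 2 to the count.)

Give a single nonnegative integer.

Tick 1: [PARSE:P1(v=13,ok=F), VALIDATE:-, TRANSFORM:-, EMIT:-] out:-; bubbles=3
Tick 2: [PARSE:P2(v=3,ok=F), VALIDATE:P1(v=13,ok=F), TRANSFORM:-, EMIT:-] out:-; bubbles=2
Tick 3: [PARSE:P3(v=3,ok=F), VALIDATE:P2(v=3,ok=F), TRANSFORM:P1(v=0,ok=F), EMIT:-] out:-; bubbles=1
Tick 4: [PARSE:P4(v=15,ok=F), VALIDATE:P3(v=3,ok=F), TRANSFORM:P2(v=0,ok=F), EMIT:P1(v=0,ok=F)] out:-; bubbles=0
Tick 5: [PARSE:P5(v=12,ok=F), VALIDATE:P4(v=15,ok=T), TRANSFORM:P3(v=0,ok=F), EMIT:P2(v=0,ok=F)] out:P1(v=0); bubbles=0
Tick 6: [PARSE:-, VALIDATE:P5(v=12,ok=F), TRANSFORM:P4(v=30,ok=T), EMIT:P3(v=0,ok=F)] out:P2(v=0); bubbles=1
Tick 7: [PARSE:P6(v=20,ok=F), VALIDATE:-, TRANSFORM:P5(v=0,ok=F), EMIT:P4(v=30,ok=T)] out:P3(v=0); bubbles=1
Tick 8: [PARSE:-, VALIDATE:P6(v=20,ok=F), TRANSFORM:-, EMIT:P5(v=0,ok=F)] out:P4(v=30); bubbles=2
Tick 9: [PARSE:-, VALIDATE:-, TRANSFORM:P6(v=0,ok=F), EMIT:-] out:P5(v=0); bubbles=3
Tick 10: [PARSE:-, VALIDATE:-, TRANSFORM:-, EMIT:P6(v=0,ok=F)] out:-; bubbles=3
Tick 11: [PARSE:-, VALIDATE:-, TRANSFORM:-, EMIT:-] out:P6(v=0); bubbles=4
Total bubble-slots: 20

Answer: 20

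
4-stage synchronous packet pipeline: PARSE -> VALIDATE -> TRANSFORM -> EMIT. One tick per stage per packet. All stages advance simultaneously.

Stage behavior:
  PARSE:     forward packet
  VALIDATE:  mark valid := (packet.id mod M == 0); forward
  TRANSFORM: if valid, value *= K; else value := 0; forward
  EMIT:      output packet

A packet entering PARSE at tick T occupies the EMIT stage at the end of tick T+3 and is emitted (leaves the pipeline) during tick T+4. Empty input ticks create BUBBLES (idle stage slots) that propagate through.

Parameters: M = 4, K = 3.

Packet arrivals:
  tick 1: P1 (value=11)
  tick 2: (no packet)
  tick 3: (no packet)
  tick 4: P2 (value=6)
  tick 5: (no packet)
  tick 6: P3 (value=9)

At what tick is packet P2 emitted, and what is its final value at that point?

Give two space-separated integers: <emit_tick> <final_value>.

Answer: 8 0

Derivation:
Tick 1: [PARSE:P1(v=11,ok=F), VALIDATE:-, TRANSFORM:-, EMIT:-] out:-; in:P1
Tick 2: [PARSE:-, VALIDATE:P1(v=11,ok=F), TRANSFORM:-, EMIT:-] out:-; in:-
Tick 3: [PARSE:-, VALIDATE:-, TRANSFORM:P1(v=0,ok=F), EMIT:-] out:-; in:-
Tick 4: [PARSE:P2(v=6,ok=F), VALIDATE:-, TRANSFORM:-, EMIT:P1(v=0,ok=F)] out:-; in:P2
Tick 5: [PARSE:-, VALIDATE:P2(v=6,ok=F), TRANSFORM:-, EMIT:-] out:P1(v=0); in:-
Tick 6: [PARSE:P3(v=9,ok=F), VALIDATE:-, TRANSFORM:P2(v=0,ok=F), EMIT:-] out:-; in:P3
Tick 7: [PARSE:-, VALIDATE:P3(v=9,ok=F), TRANSFORM:-, EMIT:P2(v=0,ok=F)] out:-; in:-
Tick 8: [PARSE:-, VALIDATE:-, TRANSFORM:P3(v=0,ok=F), EMIT:-] out:P2(v=0); in:-
Tick 9: [PARSE:-, VALIDATE:-, TRANSFORM:-, EMIT:P3(v=0,ok=F)] out:-; in:-
Tick 10: [PARSE:-, VALIDATE:-, TRANSFORM:-, EMIT:-] out:P3(v=0); in:-
P2: arrives tick 4, valid=False (id=2, id%4=2), emit tick 8, final value 0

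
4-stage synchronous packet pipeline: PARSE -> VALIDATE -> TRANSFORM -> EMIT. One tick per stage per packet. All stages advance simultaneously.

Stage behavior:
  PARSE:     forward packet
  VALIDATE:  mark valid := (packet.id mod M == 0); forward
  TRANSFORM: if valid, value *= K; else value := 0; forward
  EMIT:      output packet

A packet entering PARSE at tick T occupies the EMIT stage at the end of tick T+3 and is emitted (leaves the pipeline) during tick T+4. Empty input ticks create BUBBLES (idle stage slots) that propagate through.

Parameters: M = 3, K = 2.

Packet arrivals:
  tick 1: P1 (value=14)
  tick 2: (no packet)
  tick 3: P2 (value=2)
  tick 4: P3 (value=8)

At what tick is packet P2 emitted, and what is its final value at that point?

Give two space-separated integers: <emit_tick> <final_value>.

Answer: 7 0

Derivation:
Tick 1: [PARSE:P1(v=14,ok=F), VALIDATE:-, TRANSFORM:-, EMIT:-] out:-; in:P1
Tick 2: [PARSE:-, VALIDATE:P1(v=14,ok=F), TRANSFORM:-, EMIT:-] out:-; in:-
Tick 3: [PARSE:P2(v=2,ok=F), VALIDATE:-, TRANSFORM:P1(v=0,ok=F), EMIT:-] out:-; in:P2
Tick 4: [PARSE:P3(v=8,ok=F), VALIDATE:P2(v=2,ok=F), TRANSFORM:-, EMIT:P1(v=0,ok=F)] out:-; in:P3
Tick 5: [PARSE:-, VALIDATE:P3(v=8,ok=T), TRANSFORM:P2(v=0,ok=F), EMIT:-] out:P1(v=0); in:-
Tick 6: [PARSE:-, VALIDATE:-, TRANSFORM:P3(v=16,ok=T), EMIT:P2(v=0,ok=F)] out:-; in:-
Tick 7: [PARSE:-, VALIDATE:-, TRANSFORM:-, EMIT:P3(v=16,ok=T)] out:P2(v=0); in:-
Tick 8: [PARSE:-, VALIDATE:-, TRANSFORM:-, EMIT:-] out:P3(v=16); in:-
P2: arrives tick 3, valid=False (id=2, id%3=2), emit tick 7, final value 0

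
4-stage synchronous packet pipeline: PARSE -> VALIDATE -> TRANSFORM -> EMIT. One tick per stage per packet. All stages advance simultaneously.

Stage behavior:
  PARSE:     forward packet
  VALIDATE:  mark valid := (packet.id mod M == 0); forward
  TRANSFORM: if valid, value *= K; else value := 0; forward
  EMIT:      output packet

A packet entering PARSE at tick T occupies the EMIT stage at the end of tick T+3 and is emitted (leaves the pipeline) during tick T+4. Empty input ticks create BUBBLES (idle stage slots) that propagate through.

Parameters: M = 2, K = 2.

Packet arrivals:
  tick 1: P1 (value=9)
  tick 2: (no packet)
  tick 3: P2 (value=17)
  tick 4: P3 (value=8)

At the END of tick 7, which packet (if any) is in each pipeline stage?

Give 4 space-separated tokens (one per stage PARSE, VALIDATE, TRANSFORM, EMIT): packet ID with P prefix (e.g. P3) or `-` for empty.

Answer: - - - P3

Derivation:
Tick 1: [PARSE:P1(v=9,ok=F), VALIDATE:-, TRANSFORM:-, EMIT:-] out:-; in:P1
Tick 2: [PARSE:-, VALIDATE:P1(v=9,ok=F), TRANSFORM:-, EMIT:-] out:-; in:-
Tick 3: [PARSE:P2(v=17,ok=F), VALIDATE:-, TRANSFORM:P1(v=0,ok=F), EMIT:-] out:-; in:P2
Tick 4: [PARSE:P3(v=8,ok=F), VALIDATE:P2(v=17,ok=T), TRANSFORM:-, EMIT:P1(v=0,ok=F)] out:-; in:P3
Tick 5: [PARSE:-, VALIDATE:P3(v=8,ok=F), TRANSFORM:P2(v=34,ok=T), EMIT:-] out:P1(v=0); in:-
Tick 6: [PARSE:-, VALIDATE:-, TRANSFORM:P3(v=0,ok=F), EMIT:P2(v=34,ok=T)] out:-; in:-
Tick 7: [PARSE:-, VALIDATE:-, TRANSFORM:-, EMIT:P3(v=0,ok=F)] out:P2(v=34); in:-
At end of tick 7: ['-', '-', '-', 'P3']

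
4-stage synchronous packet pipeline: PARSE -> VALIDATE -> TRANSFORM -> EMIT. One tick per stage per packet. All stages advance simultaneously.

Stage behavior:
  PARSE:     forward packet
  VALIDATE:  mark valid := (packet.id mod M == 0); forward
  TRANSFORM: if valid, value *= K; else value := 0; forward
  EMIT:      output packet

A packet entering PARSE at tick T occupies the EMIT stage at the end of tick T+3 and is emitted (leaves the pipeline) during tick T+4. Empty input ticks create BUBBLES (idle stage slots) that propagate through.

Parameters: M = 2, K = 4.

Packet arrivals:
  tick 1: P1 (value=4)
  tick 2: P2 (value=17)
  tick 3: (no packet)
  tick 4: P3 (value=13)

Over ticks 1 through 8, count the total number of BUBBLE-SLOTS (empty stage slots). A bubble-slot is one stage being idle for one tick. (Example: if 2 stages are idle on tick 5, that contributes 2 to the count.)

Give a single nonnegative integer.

Tick 1: [PARSE:P1(v=4,ok=F), VALIDATE:-, TRANSFORM:-, EMIT:-] out:-; bubbles=3
Tick 2: [PARSE:P2(v=17,ok=F), VALIDATE:P1(v=4,ok=F), TRANSFORM:-, EMIT:-] out:-; bubbles=2
Tick 3: [PARSE:-, VALIDATE:P2(v=17,ok=T), TRANSFORM:P1(v=0,ok=F), EMIT:-] out:-; bubbles=2
Tick 4: [PARSE:P3(v=13,ok=F), VALIDATE:-, TRANSFORM:P2(v=68,ok=T), EMIT:P1(v=0,ok=F)] out:-; bubbles=1
Tick 5: [PARSE:-, VALIDATE:P3(v=13,ok=F), TRANSFORM:-, EMIT:P2(v=68,ok=T)] out:P1(v=0); bubbles=2
Tick 6: [PARSE:-, VALIDATE:-, TRANSFORM:P3(v=0,ok=F), EMIT:-] out:P2(v=68); bubbles=3
Tick 7: [PARSE:-, VALIDATE:-, TRANSFORM:-, EMIT:P3(v=0,ok=F)] out:-; bubbles=3
Tick 8: [PARSE:-, VALIDATE:-, TRANSFORM:-, EMIT:-] out:P3(v=0); bubbles=4
Total bubble-slots: 20

Answer: 20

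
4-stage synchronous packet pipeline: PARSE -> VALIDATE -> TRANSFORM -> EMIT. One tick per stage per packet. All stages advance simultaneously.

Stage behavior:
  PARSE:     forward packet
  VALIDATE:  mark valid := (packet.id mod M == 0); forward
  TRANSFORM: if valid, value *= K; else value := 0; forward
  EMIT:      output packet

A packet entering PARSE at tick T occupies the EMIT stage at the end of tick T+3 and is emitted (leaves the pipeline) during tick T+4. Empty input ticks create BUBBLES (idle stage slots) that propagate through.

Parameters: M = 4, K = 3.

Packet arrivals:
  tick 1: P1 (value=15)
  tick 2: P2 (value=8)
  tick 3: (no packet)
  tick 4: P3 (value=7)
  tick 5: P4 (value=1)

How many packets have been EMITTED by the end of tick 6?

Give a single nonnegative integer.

Tick 1: [PARSE:P1(v=15,ok=F), VALIDATE:-, TRANSFORM:-, EMIT:-] out:-; in:P1
Tick 2: [PARSE:P2(v=8,ok=F), VALIDATE:P1(v=15,ok=F), TRANSFORM:-, EMIT:-] out:-; in:P2
Tick 3: [PARSE:-, VALIDATE:P2(v=8,ok=F), TRANSFORM:P1(v=0,ok=F), EMIT:-] out:-; in:-
Tick 4: [PARSE:P3(v=7,ok=F), VALIDATE:-, TRANSFORM:P2(v=0,ok=F), EMIT:P1(v=0,ok=F)] out:-; in:P3
Tick 5: [PARSE:P4(v=1,ok=F), VALIDATE:P3(v=7,ok=F), TRANSFORM:-, EMIT:P2(v=0,ok=F)] out:P1(v=0); in:P4
Tick 6: [PARSE:-, VALIDATE:P4(v=1,ok=T), TRANSFORM:P3(v=0,ok=F), EMIT:-] out:P2(v=0); in:-
Emitted by tick 6: ['P1', 'P2']

Answer: 2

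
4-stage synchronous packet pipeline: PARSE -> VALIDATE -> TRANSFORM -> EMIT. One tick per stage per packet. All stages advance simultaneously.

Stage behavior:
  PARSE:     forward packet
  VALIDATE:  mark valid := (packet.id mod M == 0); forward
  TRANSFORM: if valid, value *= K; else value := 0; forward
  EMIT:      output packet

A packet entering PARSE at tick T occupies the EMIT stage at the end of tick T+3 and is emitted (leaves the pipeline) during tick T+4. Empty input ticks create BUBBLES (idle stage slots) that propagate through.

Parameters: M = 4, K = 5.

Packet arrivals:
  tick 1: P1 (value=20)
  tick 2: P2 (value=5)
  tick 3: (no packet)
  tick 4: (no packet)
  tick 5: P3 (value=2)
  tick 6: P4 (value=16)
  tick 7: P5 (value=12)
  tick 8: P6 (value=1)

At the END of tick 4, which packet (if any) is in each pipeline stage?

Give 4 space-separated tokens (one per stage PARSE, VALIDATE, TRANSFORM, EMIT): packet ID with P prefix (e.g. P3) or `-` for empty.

Answer: - - P2 P1

Derivation:
Tick 1: [PARSE:P1(v=20,ok=F), VALIDATE:-, TRANSFORM:-, EMIT:-] out:-; in:P1
Tick 2: [PARSE:P2(v=5,ok=F), VALIDATE:P1(v=20,ok=F), TRANSFORM:-, EMIT:-] out:-; in:P2
Tick 3: [PARSE:-, VALIDATE:P2(v=5,ok=F), TRANSFORM:P1(v=0,ok=F), EMIT:-] out:-; in:-
Tick 4: [PARSE:-, VALIDATE:-, TRANSFORM:P2(v=0,ok=F), EMIT:P1(v=0,ok=F)] out:-; in:-
At end of tick 4: ['-', '-', 'P2', 'P1']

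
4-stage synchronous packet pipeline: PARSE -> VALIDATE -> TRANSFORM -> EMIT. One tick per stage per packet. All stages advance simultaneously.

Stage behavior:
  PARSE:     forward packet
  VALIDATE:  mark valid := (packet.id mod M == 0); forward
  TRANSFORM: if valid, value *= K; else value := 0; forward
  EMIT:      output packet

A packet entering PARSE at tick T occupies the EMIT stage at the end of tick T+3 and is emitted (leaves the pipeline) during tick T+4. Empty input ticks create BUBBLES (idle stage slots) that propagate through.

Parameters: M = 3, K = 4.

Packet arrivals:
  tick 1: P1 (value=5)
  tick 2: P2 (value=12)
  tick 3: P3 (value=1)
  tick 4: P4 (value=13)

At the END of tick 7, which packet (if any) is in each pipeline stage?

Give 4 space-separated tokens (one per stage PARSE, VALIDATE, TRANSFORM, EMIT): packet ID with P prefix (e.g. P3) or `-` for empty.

Answer: - - - P4

Derivation:
Tick 1: [PARSE:P1(v=5,ok=F), VALIDATE:-, TRANSFORM:-, EMIT:-] out:-; in:P1
Tick 2: [PARSE:P2(v=12,ok=F), VALIDATE:P1(v=5,ok=F), TRANSFORM:-, EMIT:-] out:-; in:P2
Tick 3: [PARSE:P3(v=1,ok=F), VALIDATE:P2(v=12,ok=F), TRANSFORM:P1(v=0,ok=F), EMIT:-] out:-; in:P3
Tick 4: [PARSE:P4(v=13,ok=F), VALIDATE:P3(v=1,ok=T), TRANSFORM:P2(v=0,ok=F), EMIT:P1(v=0,ok=F)] out:-; in:P4
Tick 5: [PARSE:-, VALIDATE:P4(v=13,ok=F), TRANSFORM:P3(v=4,ok=T), EMIT:P2(v=0,ok=F)] out:P1(v=0); in:-
Tick 6: [PARSE:-, VALIDATE:-, TRANSFORM:P4(v=0,ok=F), EMIT:P3(v=4,ok=T)] out:P2(v=0); in:-
Tick 7: [PARSE:-, VALIDATE:-, TRANSFORM:-, EMIT:P4(v=0,ok=F)] out:P3(v=4); in:-
At end of tick 7: ['-', '-', '-', 'P4']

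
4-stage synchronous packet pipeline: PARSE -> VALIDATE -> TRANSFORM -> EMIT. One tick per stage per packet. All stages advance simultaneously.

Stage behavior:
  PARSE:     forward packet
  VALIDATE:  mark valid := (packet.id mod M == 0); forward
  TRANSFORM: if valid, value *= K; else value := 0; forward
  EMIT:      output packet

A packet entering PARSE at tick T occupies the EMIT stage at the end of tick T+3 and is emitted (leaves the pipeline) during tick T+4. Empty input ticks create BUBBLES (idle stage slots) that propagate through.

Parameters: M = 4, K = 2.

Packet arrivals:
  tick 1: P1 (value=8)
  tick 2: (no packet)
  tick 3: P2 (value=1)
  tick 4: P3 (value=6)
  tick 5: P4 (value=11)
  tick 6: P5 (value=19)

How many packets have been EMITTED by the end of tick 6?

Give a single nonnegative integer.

Tick 1: [PARSE:P1(v=8,ok=F), VALIDATE:-, TRANSFORM:-, EMIT:-] out:-; in:P1
Tick 2: [PARSE:-, VALIDATE:P1(v=8,ok=F), TRANSFORM:-, EMIT:-] out:-; in:-
Tick 3: [PARSE:P2(v=1,ok=F), VALIDATE:-, TRANSFORM:P1(v=0,ok=F), EMIT:-] out:-; in:P2
Tick 4: [PARSE:P3(v=6,ok=F), VALIDATE:P2(v=1,ok=F), TRANSFORM:-, EMIT:P1(v=0,ok=F)] out:-; in:P3
Tick 5: [PARSE:P4(v=11,ok=F), VALIDATE:P3(v=6,ok=F), TRANSFORM:P2(v=0,ok=F), EMIT:-] out:P1(v=0); in:P4
Tick 6: [PARSE:P5(v=19,ok=F), VALIDATE:P4(v=11,ok=T), TRANSFORM:P3(v=0,ok=F), EMIT:P2(v=0,ok=F)] out:-; in:P5
Emitted by tick 6: ['P1']

Answer: 1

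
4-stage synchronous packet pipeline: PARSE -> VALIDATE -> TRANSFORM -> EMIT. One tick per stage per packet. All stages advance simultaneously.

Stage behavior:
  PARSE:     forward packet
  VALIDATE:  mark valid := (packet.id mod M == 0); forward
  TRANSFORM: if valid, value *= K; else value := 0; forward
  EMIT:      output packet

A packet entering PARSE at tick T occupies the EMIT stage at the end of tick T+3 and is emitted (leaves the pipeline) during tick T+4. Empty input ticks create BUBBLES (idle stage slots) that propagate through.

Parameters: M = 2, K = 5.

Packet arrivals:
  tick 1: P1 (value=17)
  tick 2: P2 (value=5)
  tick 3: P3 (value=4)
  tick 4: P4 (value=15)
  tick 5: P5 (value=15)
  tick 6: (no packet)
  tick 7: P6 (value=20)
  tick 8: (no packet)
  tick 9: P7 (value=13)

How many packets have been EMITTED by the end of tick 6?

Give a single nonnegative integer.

Tick 1: [PARSE:P1(v=17,ok=F), VALIDATE:-, TRANSFORM:-, EMIT:-] out:-; in:P1
Tick 2: [PARSE:P2(v=5,ok=F), VALIDATE:P1(v=17,ok=F), TRANSFORM:-, EMIT:-] out:-; in:P2
Tick 3: [PARSE:P3(v=4,ok=F), VALIDATE:P2(v=5,ok=T), TRANSFORM:P1(v=0,ok=F), EMIT:-] out:-; in:P3
Tick 4: [PARSE:P4(v=15,ok=F), VALIDATE:P3(v=4,ok=F), TRANSFORM:P2(v=25,ok=T), EMIT:P1(v=0,ok=F)] out:-; in:P4
Tick 5: [PARSE:P5(v=15,ok=F), VALIDATE:P4(v=15,ok=T), TRANSFORM:P3(v=0,ok=F), EMIT:P2(v=25,ok=T)] out:P1(v=0); in:P5
Tick 6: [PARSE:-, VALIDATE:P5(v=15,ok=F), TRANSFORM:P4(v=75,ok=T), EMIT:P3(v=0,ok=F)] out:P2(v=25); in:-
Emitted by tick 6: ['P1', 'P2']

Answer: 2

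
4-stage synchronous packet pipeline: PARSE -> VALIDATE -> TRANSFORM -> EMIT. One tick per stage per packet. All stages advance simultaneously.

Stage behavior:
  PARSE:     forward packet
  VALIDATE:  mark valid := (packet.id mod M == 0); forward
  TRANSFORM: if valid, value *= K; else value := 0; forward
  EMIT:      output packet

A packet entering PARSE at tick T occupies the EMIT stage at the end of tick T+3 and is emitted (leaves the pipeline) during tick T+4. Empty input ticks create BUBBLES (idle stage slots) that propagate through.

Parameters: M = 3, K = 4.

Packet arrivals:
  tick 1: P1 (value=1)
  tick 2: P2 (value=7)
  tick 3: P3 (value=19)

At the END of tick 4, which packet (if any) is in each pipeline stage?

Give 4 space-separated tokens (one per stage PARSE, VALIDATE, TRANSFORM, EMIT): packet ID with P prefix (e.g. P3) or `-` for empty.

Answer: - P3 P2 P1

Derivation:
Tick 1: [PARSE:P1(v=1,ok=F), VALIDATE:-, TRANSFORM:-, EMIT:-] out:-; in:P1
Tick 2: [PARSE:P2(v=7,ok=F), VALIDATE:P1(v=1,ok=F), TRANSFORM:-, EMIT:-] out:-; in:P2
Tick 3: [PARSE:P3(v=19,ok=F), VALIDATE:P2(v=7,ok=F), TRANSFORM:P1(v=0,ok=F), EMIT:-] out:-; in:P3
Tick 4: [PARSE:-, VALIDATE:P3(v=19,ok=T), TRANSFORM:P2(v=0,ok=F), EMIT:P1(v=0,ok=F)] out:-; in:-
At end of tick 4: ['-', 'P3', 'P2', 'P1']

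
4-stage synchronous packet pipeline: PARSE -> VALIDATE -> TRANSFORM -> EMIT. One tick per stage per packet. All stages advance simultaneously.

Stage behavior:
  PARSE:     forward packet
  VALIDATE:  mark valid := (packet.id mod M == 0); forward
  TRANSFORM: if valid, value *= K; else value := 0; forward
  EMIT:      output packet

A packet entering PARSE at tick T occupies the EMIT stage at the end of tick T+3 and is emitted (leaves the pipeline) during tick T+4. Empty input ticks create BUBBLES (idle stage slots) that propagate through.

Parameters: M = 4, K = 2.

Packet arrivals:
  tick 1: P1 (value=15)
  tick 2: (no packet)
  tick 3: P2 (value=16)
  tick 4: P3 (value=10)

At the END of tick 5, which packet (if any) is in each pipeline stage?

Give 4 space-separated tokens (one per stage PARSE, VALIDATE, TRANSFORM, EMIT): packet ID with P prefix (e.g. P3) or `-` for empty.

Tick 1: [PARSE:P1(v=15,ok=F), VALIDATE:-, TRANSFORM:-, EMIT:-] out:-; in:P1
Tick 2: [PARSE:-, VALIDATE:P1(v=15,ok=F), TRANSFORM:-, EMIT:-] out:-; in:-
Tick 3: [PARSE:P2(v=16,ok=F), VALIDATE:-, TRANSFORM:P1(v=0,ok=F), EMIT:-] out:-; in:P2
Tick 4: [PARSE:P3(v=10,ok=F), VALIDATE:P2(v=16,ok=F), TRANSFORM:-, EMIT:P1(v=0,ok=F)] out:-; in:P3
Tick 5: [PARSE:-, VALIDATE:P3(v=10,ok=F), TRANSFORM:P2(v=0,ok=F), EMIT:-] out:P1(v=0); in:-
At end of tick 5: ['-', 'P3', 'P2', '-']

Answer: - P3 P2 -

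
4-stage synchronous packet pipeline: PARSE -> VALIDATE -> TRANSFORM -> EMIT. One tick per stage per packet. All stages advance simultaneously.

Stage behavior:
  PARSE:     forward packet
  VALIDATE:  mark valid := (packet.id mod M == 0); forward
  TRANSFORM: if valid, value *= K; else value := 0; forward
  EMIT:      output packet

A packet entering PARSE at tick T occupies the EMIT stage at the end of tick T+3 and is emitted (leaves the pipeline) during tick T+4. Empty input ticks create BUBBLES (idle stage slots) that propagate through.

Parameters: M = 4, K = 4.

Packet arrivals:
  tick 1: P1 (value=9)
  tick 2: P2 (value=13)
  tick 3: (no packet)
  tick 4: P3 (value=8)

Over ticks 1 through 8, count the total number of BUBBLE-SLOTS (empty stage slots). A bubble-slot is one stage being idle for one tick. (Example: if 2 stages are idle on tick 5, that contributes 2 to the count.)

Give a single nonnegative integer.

Tick 1: [PARSE:P1(v=9,ok=F), VALIDATE:-, TRANSFORM:-, EMIT:-] out:-; bubbles=3
Tick 2: [PARSE:P2(v=13,ok=F), VALIDATE:P1(v=9,ok=F), TRANSFORM:-, EMIT:-] out:-; bubbles=2
Tick 3: [PARSE:-, VALIDATE:P2(v=13,ok=F), TRANSFORM:P1(v=0,ok=F), EMIT:-] out:-; bubbles=2
Tick 4: [PARSE:P3(v=8,ok=F), VALIDATE:-, TRANSFORM:P2(v=0,ok=F), EMIT:P1(v=0,ok=F)] out:-; bubbles=1
Tick 5: [PARSE:-, VALIDATE:P3(v=8,ok=F), TRANSFORM:-, EMIT:P2(v=0,ok=F)] out:P1(v=0); bubbles=2
Tick 6: [PARSE:-, VALIDATE:-, TRANSFORM:P3(v=0,ok=F), EMIT:-] out:P2(v=0); bubbles=3
Tick 7: [PARSE:-, VALIDATE:-, TRANSFORM:-, EMIT:P3(v=0,ok=F)] out:-; bubbles=3
Tick 8: [PARSE:-, VALIDATE:-, TRANSFORM:-, EMIT:-] out:P3(v=0); bubbles=4
Total bubble-slots: 20

Answer: 20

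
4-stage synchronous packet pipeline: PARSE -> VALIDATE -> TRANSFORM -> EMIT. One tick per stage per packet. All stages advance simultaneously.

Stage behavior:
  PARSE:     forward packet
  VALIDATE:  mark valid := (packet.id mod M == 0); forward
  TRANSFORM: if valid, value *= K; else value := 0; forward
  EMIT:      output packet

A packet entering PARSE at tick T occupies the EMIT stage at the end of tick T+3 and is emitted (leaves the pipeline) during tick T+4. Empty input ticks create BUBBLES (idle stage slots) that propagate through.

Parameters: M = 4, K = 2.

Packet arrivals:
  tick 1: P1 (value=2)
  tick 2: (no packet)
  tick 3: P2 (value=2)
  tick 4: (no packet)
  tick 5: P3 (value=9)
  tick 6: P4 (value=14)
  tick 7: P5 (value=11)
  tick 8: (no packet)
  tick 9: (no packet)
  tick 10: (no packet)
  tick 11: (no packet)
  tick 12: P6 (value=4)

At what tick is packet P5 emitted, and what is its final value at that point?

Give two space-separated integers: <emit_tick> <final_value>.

Answer: 11 0

Derivation:
Tick 1: [PARSE:P1(v=2,ok=F), VALIDATE:-, TRANSFORM:-, EMIT:-] out:-; in:P1
Tick 2: [PARSE:-, VALIDATE:P1(v=2,ok=F), TRANSFORM:-, EMIT:-] out:-; in:-
Tick 3: [PARSE:P2(v=2,ok=F), VALIDATE:-, TRANSFORM:P1(v=0,ok=F), EMIT:-] out:-; in:P2
Tick 4: [PARSE:-, VALIDATE:P2(v=2,ok=F), TRANSFORM:-, EMIT:P1(v=0,ok=F)] out:-; in:-
Tick 5: [PARSE:P3(v=9,ok=F), VALIDATE:-, TRANSFORM:P2(v=0,ok=F), EMIT:-] out:P1(v=0); in:P3
Tick 6: [PARSE:P4(v=14,ok=F), VALIDATE:P3(v=9,ok=F), TRANSFORM:-, EMIT:P2(v=0,ok=F)] out:-; in:P4
Tick 7: [PARSE:P5(v=11,ok=F), VALIDATE:P4(v=14,ok=T), TRANSFORM:P3(v=0,ok=F), EMIT:-] out:P2(v=0); in:P5
Tick 8: [PARSE:-, VALIDATE:P5(v=11,ok=F), TRANSFORM:P4(v=28,ok=T), EMIT:P3(v=0,ok=F)] out:-; in:-
Tick 9: [PARSE:-, VALIDATE:-, TRANSFORM:P5(v=0,ok=F), EMIT:P4(v=28,ok=T)] out:P3(v=0); in:-
Tick 10: [PARSE:-, VALIDATE:-, TRANSFORM:-, EMIT:P5(v=0,ok=F)] out:P4(v=28); in:-
Tick 11: [PARSE:-, VALIDATE:-, TRANSFORM:-, EMIT:-] out:P5(v=0); in:-
Tick 12: [PARSE:P6(v=4,ok=F), VALIDATE:-, TRANSFORM:-, EMIT:-] out:-; in:P6
Tick 13: [PARSE:-, VALIDATE:P6(v=4,ok=F), TRANSFORM:-, EMIT:-] out:-; in:-
Tick 14: [PARSE:-, VALIDATE:-, TRANSFORM:P6(v=0,ok=F), EMIT:-] out:-; in:-
Tick 15: [PARSE:-, VALIDATE:-, TRANSFORM:-, EMIT:P6(v=0,ok=F)] out:-; in:-
Tick 16: [PARSE:-, VALIDATE:-, TRANSFORM:-, EMIT:-] out:P6(v=0); in:-
P5: arrives tick 7, valid=False (id=5, id%4=1), emit tick 11, final value 0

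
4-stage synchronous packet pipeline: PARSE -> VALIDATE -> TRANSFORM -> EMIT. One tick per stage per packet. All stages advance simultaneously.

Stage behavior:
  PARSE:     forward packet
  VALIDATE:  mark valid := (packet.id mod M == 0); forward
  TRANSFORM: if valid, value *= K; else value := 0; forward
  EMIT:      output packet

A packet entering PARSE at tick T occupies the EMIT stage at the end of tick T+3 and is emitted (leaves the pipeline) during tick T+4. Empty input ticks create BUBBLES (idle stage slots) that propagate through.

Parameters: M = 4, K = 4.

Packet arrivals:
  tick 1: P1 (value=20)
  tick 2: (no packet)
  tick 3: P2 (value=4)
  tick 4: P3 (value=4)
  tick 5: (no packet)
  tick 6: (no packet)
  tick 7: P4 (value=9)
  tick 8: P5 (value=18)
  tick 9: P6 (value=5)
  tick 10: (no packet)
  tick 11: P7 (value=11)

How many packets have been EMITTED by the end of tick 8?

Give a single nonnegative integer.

Tick 1: [PARSE:P1(v=20,ok=F), VALIDATE:-, TRANSFORM:-, EMIT:-] out:-; in:P1
Tick 2: [PARSE:-, VALIDATE:P1(v=20,ok=F), TRANSFORM:-, EMIT:-] out:-; in:-
Tick 3: [PARSE:P2(v=4,ok=F), VALIDATE:-, TRANSFORM:P1(v=0,ok=F), EMIT:-] out:-; in:P2
Tick 4: [PARSE:P3(v=4,ok=F), VALIDATE:P2(v=4,ok=F), TRANSFORM:-, EMIT:P1(v=0,ok=F)] out:-; in:P3
Tick 5: [PARSE:-, VALIDATE:P3(v=4,ok=F), TRANSFORM:P2(v=0,ok=F), EMIT:-] out:P1(v=0); in:-
Tick 6: [PARSE:-, VALIDATE:-, TRANSFORM:P3(v=0,ok=F), EMIT:P2(v=0,ok=F)] out:-; in:-
Tick 7: [PARSE:P4(v=9,ok=F), VALIDATE:-, TRANSFORM:-, EMIT:P3(v=0,ok=F)] out:P2(v=0); in:P4
Tick 8: [PARSE:P5(v=18,ok=F), VALIDATE:P4(v=9,ok=T), TRANSFORM:-, EMIT:-] out:P3(v=0); in:P5
Emitted by tick 8: ['P1', 'P2', 'P3']

Answer: 3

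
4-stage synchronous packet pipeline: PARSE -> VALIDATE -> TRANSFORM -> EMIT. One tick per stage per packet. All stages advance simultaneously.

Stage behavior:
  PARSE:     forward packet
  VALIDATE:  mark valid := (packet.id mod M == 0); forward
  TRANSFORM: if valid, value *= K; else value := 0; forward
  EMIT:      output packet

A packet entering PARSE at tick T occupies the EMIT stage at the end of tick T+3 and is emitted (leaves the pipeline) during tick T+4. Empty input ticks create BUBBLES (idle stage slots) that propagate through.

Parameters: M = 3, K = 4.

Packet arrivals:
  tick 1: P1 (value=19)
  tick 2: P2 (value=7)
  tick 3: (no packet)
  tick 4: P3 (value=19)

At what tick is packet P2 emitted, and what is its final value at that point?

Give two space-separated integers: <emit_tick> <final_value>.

Tick 1: [PARSE:P1(v=19,ok=F), VALIDATE:-, TRANSFORM:-, EMIT:-] out:-; in:P1
Tick 2: [PARSE:P2(v=7,ok=F), VALIDATE:P1(v=19,ok=F), TRANSFORM:-, EMIT:-] out:-; in:P2
Tick 3: [PARSE:-, VALIDATE:P2(v=7,ok=F), TRANSFORM:P1(v=0,ok=F), EMIT:-] out:-; in:-
Tick 4: [PARSE:P3(v=19,ok=F), VALIDATE:-, TRANSFORM:P2(v=0,ok=F), EMIT:P1(v=0,ok=F)] out:-; in:P3
Tick 5: [PARSE:-, VALIDATE:P3(v=19,ok=T), TRANSFORM:-, EMIT:P2(v=0,ok=F)] out:P1(v=0); in:-
Tick 6: [PARSE:-, VALIDATE:-, TRANSFORM:P3(v=76,ok=T), EMIT:-] out:P2(v=0); in:-
Tick 7: [PARSE:-, VALIDATE:-, TRANSFORM:-, EMIT:P3(v=76,ok=T)] out:-; in:-
Tick 8: [PARSE:-, VALIDATE:-, TRANSFORM:-, EMIT:-] out:P3(v=76); in:-
P2: arrives tick 2, valid=False (id=2, id%3=2), emit tick 6, final value 0

Answer: 6 0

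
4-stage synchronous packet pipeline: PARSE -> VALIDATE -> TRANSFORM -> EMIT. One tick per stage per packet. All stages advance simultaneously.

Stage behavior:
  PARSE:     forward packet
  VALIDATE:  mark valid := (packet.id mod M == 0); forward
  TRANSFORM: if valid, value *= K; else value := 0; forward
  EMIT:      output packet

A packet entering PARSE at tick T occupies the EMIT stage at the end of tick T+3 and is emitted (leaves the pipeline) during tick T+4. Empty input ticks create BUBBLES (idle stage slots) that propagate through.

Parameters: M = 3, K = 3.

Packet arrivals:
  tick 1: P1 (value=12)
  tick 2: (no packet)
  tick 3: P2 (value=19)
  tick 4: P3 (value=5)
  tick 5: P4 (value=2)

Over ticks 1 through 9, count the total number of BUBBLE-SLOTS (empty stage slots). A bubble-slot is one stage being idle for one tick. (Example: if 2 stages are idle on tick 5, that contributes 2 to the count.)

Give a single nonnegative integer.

Answer: 20

Derivation:
Tick 1: [PARSE:P1(v=12,ok=F), VALIDATE:-, TRANSFORM:-, EMIT:-] out:-; bubbles=3
Tick 2: [PARSE:-, VALIDATE:P1(v=12,ok=F), TRANSFORM:-, EMIT:-] out:-; bubbles=3
Tick 3: [PARSE:P2(v=19,ok=F), VALIDATE:-, TRANSFORM:P1(v=0,ok=F), EMIT:-] out:-; bubbles=2
Tick 4: [PARSE:P3(v=5,ok=F), VALIDATE:P2(v=19,ok=F), TRANSFORM:-, EMIT:P1(v=0,ok=F)] out:-; bubbles=1
Tick 5: [PARSE:P4(v=2,ok=F), VALIDATE:P3(v=5,ok=T), TRANSFORM:P2(v=0,ok=F), EMIT:-] out:P1(v=0); bubbles=1
Tick 6: [PARSE:-, VALIDATE:P4(v=2,ok=F), TRANSFORM:P3(v=15,ok=T), EMIT:P2(v=0,ok=F)] out:-; bubbles=1
Tick 7: [PARSE:-, VALIDATE:-, TRANSFORM:P4(v=0,ok=F), EMIT:P3(v=15,ok=T)] out:P2(v=0); bubbles=2
Tick 8: [PARSE:-, VALIDATE:-, TRANSFORM:-, EMIT:P4(v=0,ok=F)] out:P3(v=15); bubbles=3
Tick 9: [PARSE:-, VALIDATE:-, TRANSFORM:-, EMIT:-] out:P4(v=0); bubbles=4
Total bubble-slots: 20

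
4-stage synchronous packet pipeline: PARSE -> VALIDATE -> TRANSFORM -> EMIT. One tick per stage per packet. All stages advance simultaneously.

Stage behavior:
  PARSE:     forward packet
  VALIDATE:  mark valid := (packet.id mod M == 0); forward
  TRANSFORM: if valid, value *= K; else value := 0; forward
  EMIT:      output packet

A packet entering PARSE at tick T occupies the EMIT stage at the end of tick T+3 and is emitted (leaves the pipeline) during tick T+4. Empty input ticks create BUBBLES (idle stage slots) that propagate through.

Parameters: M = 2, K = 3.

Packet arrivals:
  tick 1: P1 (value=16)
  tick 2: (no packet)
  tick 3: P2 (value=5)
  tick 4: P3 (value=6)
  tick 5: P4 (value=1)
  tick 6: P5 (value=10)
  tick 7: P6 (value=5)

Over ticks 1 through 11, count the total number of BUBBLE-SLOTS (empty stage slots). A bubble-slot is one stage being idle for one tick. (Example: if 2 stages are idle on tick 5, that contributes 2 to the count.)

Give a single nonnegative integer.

Tick 1: [PARSE:P1(v=16,ok=F), VALIDATE:-, TRANSFORM:-, EMIT:-] out:-; bubbles=3
Tick 2: [PARSE:-, VALIDATE:P1(v=16,ok=F), TRANSFORM:-, EMIT:-] out:-; bubbles=3
Tick 3: [PARSE:P2(v=5,ok=F), VALIDATE:-, TRANSFORM:P1(v=0,ok=F), EMIT:-] out:-; bubbles=2
Tick 4: [PARSE:P3(v=6,ok=F), VALIDATE:P2(v=5,ok=T), TRANSFORM:-, EMIT:P1(v=0,ok=F)] out:-; bubbles=1
Tick 5: [PARSE:P4(v=1,ok=F), VALIDATE:P3(v=6,ok=F), TRANSFORM:P2(v=15,ok=T), EMIT:-] out:P1(v=0); bubbles=1
Tick 6: [PARSE:P5(v=10,ok=F), VALIDATE:P4(v=1,ok=T), TRANSFORM:P3(v=0,ok=F), EMIT:P2(v=15,ok=T)] out:-; bubbles=0
Tick 7: [PARSE:P6(v=5,ok=F), VALIDATE:P5(v=10,ok=F), TRANSFORM:P4(v=3,ok=T), EMIT:P3(v=0,ok=F)] out:P2(v=15); bubbles=0
Tick 8: [PARSE:-, VALIDATE:P6(v=5,ok=T), TRANSFORM:P5(v=0,ok=F), EMIT:P4(v=3,ok=T)] out:P3(v=0); bubbles=1
Tick 9: [PARSE:-, VALIDATE:-, TRANSFORM:P6(v=15,ok=T), EMIT:P5(v=0,ok=F)] out:P4(v=3); bubbles=2
Tick 10: [PARSE:-, VALIDATE:-, TRANSFORM:-, EMIT:P6(v=15,ok=T)] out:P5(v=0); bubbles=3
Tick 11: [PARSE:-, VALIDATE:-, TRANSFORM:-, EMIT:-] out:P6(v=15); bubbles=4
Total bubble-slots: 20

Answer: 20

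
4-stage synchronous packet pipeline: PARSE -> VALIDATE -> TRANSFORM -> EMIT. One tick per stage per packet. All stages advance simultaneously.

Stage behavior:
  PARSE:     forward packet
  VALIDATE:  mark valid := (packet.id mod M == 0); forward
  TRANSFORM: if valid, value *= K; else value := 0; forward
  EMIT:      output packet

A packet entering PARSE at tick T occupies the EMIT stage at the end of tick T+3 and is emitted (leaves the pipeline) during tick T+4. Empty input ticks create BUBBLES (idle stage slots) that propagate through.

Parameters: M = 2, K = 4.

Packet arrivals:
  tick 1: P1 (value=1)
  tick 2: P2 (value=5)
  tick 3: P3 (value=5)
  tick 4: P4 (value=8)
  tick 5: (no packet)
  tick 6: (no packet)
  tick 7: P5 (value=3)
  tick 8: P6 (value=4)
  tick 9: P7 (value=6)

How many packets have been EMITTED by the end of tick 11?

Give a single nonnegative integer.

Answer: 5

Derivation:
Tick 1: [PARSE:P1(v=1,ok=F), VALIDATE:-, TRANSFORM:-, EMIT:-] out:-; in:P1
Tick 2: [PARSE:P2(v=5,ok=F), VALIDATE:P1(v=1,ok=F), TRANSFORM:-, EMIT:-] out:-; in:P2
Tick 3: [PARSE:P3(v=5,ok=F), VALIDATE:P2(v=5,ok=T), TRANSFORM:P1(v=0,ok=F), EMIT:-] out:-; in:P3
Tick 4: [PARSE:P4(v=8,ok=F), VALIDATE:P3(v=5,ok=F), TRANSFORM:P2(v=20,ok=T), EMIT:P1(v=0,ok=F)] out:-; in:P4
Tick 5: [PARSE:-, VALIDATE:P4(v=8,ok=T), TRANSFORM:P3(v=0,ok=F), EMIT:P2(v=20,ok=T)] out:P1(v=0); in:-
Tick 6: [PARSE:-, VALIDATE:-, TRANSFORM:P4(v=32,ok=T), EMIT:P3(v=0,ok=F)] out:P2(v=20); in:-
Tick 7: [PARSE:P5(v=3,ok=F), VALIDATE:-, TRANSFORM:-, EMIT:P4(v=32,ok=T)] out:P3(v=0); in:P5
Tick 8: [PARSE:P6(v=4,ok=F), VALIDATE:P5(v=3,ok=F), TRANSFORM:-, EMIT:-] out:P4(v=32); in:P6
Tick 9: [PARSE:P7(v=6,ok=F), VALIDATE:P6(v=4,ok=T), TRANSFORM:P5(v=0,ok=F), EMIT:-] out:-; in:P7
Tick 10: [PARSE:-, VALIDATE:P7(v=6,ok=F), TRANSFORM:P6(v=16,ok=T), EMIT:P5(v=0,ok=F)] out:-; in:-
Tick 11: [PARSE:-, VALIDATE:-, TRANSFORM:P7(v=0,ok=F), EMIT:P6(v=16,ok=T)] out:P5(v=0); in:-
Emitted by tick 11: ['P1', 'P2', 'P3', 'P4', 'P5']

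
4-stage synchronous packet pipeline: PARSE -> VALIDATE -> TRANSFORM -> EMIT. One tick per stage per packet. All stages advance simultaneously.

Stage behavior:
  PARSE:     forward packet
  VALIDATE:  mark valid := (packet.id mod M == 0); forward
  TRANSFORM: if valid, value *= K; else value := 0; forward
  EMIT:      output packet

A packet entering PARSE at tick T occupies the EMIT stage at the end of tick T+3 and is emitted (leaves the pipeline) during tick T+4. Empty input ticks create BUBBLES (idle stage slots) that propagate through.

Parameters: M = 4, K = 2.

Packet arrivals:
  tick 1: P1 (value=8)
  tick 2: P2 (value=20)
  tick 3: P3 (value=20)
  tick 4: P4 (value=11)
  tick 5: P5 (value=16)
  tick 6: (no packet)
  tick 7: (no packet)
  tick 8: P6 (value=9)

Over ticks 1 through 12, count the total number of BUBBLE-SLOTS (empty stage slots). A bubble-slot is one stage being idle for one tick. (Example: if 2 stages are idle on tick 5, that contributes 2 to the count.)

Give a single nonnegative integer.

Tick 1: [PARSE:P1(v=8,ok=F), VALIDATE:-, TRANSFORM:-, EMIT:-] out:-; bubbles=3
Tick 2: [PARSE:P2(v=20,ok=F), VALIDATE:P1(v=8,ok=F), TRANSFORM:-, EMIT:-] out:-; bubbles=2
Tick 3: [PARSE:P3(v=20,ok=F), VALIDATE:P2(v=20,ok=F), TRANSFORM:P1(v=0,ok=F), EMIT:-] out:-; bubbles=1
Tick 4: [PARSE:P4(v=11,ok=F), VALIDATE:P3(v=20,ok=F), TRANSFORM:P2(v=0,ok=F), EMIT:P1(v=0,ok=F)] out:-; bubbles=0
Tick 5: [PARSE:P5(v=16,ok=F), VALIDATE:P4(v=11,ok=T), TRANSFORM:P3(v=0,ok=F), EMIT:P2(v=0,ok=F)] out:P1(v=0); bubbles=0
Tick 6: [PARSE:-, VALIDATE:P5(v=16,ok=F), TRANSFORM:P4(v=22,ok=T), EMIT:P3(v=0,ok=F)] out:P2(v=0); bubbles=1
Tick 7: [PARSE:-, VALIDATE:-, TRANSFORM:P5(v=0,ok=F), EMIT:P4(v=22,ok=T)] out:P3(v=0); bubbles=2
Tick 8: [PARSE:P6(v=9,ok=F), VALIDATE:-, TRANSFORM:-, EMIT:P5(v=0,ok=F)] out:P4(v=22); bubbles=2
Tick 9: [PARSE:-, VALIDATE:P6(v=9,ok=F), TRANSFORM:-, EMIT:-] out:P5(v=0); bubbles=3
Tick 10: [PARSE:-, VALIDATE:-, TRANSFORM:P6(v=0,ok=F), EMIT:-] out:-; bubbles=3
Tick 11: [PARSE:-, VALIDATE:-, TRANSFORM:-, EMIT:P6(v=0,ok=F)] out:-; bubbles=3
Tick 12: [PARSE:-, VALIDATE:-, TRANSFORM:-, EMIT:-] out:P6(v=0); bubbles=4
Total bubble-slots: 24

Answer: 24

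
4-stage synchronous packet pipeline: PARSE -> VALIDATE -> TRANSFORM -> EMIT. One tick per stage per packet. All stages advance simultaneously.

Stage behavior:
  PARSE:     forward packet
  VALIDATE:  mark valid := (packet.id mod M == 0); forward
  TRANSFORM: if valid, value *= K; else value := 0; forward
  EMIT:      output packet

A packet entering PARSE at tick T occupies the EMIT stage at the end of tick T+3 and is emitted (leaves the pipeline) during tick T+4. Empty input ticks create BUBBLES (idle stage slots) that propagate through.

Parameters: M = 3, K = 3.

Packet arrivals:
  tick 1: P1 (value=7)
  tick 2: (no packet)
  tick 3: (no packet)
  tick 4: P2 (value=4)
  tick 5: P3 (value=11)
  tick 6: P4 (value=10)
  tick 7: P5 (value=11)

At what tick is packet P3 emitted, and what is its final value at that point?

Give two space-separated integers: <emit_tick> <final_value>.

Answer: 9 33

Derivation:
Tick 1: [PARSE:P1(v=7,ok=F), VALIDATE:-, TRANSFORM:-, EMIT:-] out:-; in:P1
Tick 2: [PARSE:-, VALIDATE:P1(v=7,ok=F), TRANSFORM:-, EMIT:-] out:-; in:-
Tick 3: [PARSE:-, VALIDATE:-, TRANSFORM:P1(v=0,ok=F), EMIT:-] out:-; in:-
Tick 4: [PARSE:P2(v=4,ok=F), VALIDATE:-, TRANSFORM:-, EMIT:P1(v=0,ok=F)] out:-; in:P2
Tick 5: [PARSE:P3(v=11,ok=F), VALIDATE:P2(v=4,ok=F), TRANSFORM:-, EMIT:-] out:P1(v=0); in:P3
Tick 6: [PARSE:P4(v=10,ok=F), VALIDATE:P3(v=11,ok=T), TRANSFORM:P2(v=0,ok=F), EMIT:-] out:-; in:P4
Tick 7: [PARSE:P5(v=11,ok=F), VALIDATE:P4(v=10,ok=F), TRANSFORM:P3(v=33,ok=T), EMIT:P2(v=0,ok=F)] out:-; in:P5
Tick 8: [PARSE:-, VALIDATE:P5(v=11,ok=F), TRANSFORM:P4(v=0,ok=F), EMIT:P3(v=33,ok=T)] out:P2(v=0); in:-
Tick 9: [PARSE:-, VALIDATE:-, TRANSFORM:P5(v=0,ok=F), EMIT:P4(v=0,ok=F)] out:P3(v=33); in:-
Tick 10: [PARSE:-, VALIDATE:-, TRANSFORM:-, EMIT:P5(v=0,ok=F)] out:P4(v=0); in:-
Tick 11: [PARSE:-, VALIDATE:-, TRANSFORM:-, EMIT:-] out:P5(v=0); in:-
P3: arrives tick 5, valid=True (id=3, id%3=0), emit tick 9, final value 33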